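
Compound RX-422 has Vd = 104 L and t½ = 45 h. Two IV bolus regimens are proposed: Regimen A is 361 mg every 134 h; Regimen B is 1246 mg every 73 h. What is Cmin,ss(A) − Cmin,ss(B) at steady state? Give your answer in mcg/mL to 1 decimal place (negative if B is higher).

Regimen A: f = (1/2)^(134/45) ≈ 0.1269; Cmin,ss = (361/104)·f/(1−f) ≈ 0.505 mcg/mL.
Regimen B: f = (1/2)^(73/45) ≈ 0.3248; Cmin,ss = (1246/104)·f/(1−f) ≈ 5.763 mcg/mL.
Difference ≈ 0.505 − 5.763 ≈ -5.258 mcg/mL.

-5.3 mcg/mL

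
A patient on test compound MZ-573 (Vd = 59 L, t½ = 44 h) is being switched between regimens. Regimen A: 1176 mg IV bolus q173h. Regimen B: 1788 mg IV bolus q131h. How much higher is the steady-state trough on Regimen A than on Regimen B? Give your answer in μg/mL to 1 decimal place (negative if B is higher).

Regimen A: f = (1/2)^(173/44) ≈ 0.0655; Cmin,ss = (1176/59)·f/(1−f) ≈ 1.397 μg/mL.
Regimen B: f = (1/2)^(131/44) ≈ 0.1270; Cmin,ss = (1788/59)·f/(1−f) ≈ 4.409 μg/mL.
Difference ≈ 1.397 − 4.409 ≈ -3.012 μg/mL.

-3.0 μg/mL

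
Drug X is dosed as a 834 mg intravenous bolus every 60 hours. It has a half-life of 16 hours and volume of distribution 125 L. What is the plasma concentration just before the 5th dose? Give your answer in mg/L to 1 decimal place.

f = (1/2)^(τ/t½) = (1/2)^(60/16) ≈ 0.0743.
C₀ = D/Vd = 834/125 ≈ 6.672 mg/L.
Before the 5th dose, 4 doses have been given. Superposition: Cmin = C₀·(f + f² + … + f^4).
≈ 6.672 × (0.0743 + 0.0055 + 0.0004 + 0.0000) ≈ 6.672 × 0.0802 ≈ 0.535 mg/L.

0.5 mg/L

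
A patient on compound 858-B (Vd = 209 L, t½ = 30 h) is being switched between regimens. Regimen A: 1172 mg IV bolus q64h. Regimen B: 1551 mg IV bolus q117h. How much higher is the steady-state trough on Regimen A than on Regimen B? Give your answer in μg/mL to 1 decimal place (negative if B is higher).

1.1 μg/mL

Regimen A: f = (1/2)^(64/30) ≈ 0.2279; Cmin,ss = (1172/209)·f/(1−f) ≈ 1.655 μg/mL.
Regimen B: f = (1/2)^(117/30) ≈ 0.0670; Cmin,ss = (1551/209)·f/(1−f) ≈ 0.533 μg/mL.
Difference ≈ 1.655 − 0.533 ≈ 1.122 μg/mL.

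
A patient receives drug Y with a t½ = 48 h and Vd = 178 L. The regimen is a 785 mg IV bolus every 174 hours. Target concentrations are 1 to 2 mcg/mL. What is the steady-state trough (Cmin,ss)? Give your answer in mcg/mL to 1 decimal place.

0.4 mcg/mL

τ/t½ = 174/48 ≈ 3.625, so fraction remaining f = (1/2)^(174/48) ≈ 0.0811.
Accumulation ratio R = 1/(1 − f) ≈ 1/0.9189 ≈ 1.0883.
Each bolus raises the concentration by D/Vd = 785/178 ≈ 4.410 mcg/mL.
Cmax,ss = C₀/(1 − f) ≈ 4.410/0.9189 ≈ 4.799 mcg/mL.
One interval later, Cmin,ss = Cmax,ss·e^(−kτ) ≈ 4.799 × 0.0811 ≈ 0.389 mcg/mL.
Trough 0.4 mcg/mL vs MEC 1 mcg/mL: subtherapeutic.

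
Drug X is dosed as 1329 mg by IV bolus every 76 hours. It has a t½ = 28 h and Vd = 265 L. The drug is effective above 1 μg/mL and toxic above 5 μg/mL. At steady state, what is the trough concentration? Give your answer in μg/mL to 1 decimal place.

0.9 μg/mL

k = ln2/t½ = ln2/28 ≈ 0.024755 h⁻¹; fraction remaining f = e^(−kτ) = e^(−0.024755×76) ≈ 0.1524.
Accumulation ratio R = 1/(1 − f) ≈ 1/0.8476 ≈ 1.1798.
Single-dose peak C₀ = D/Vd = 1329/265 ≈ 5.015 μg/mL.
Cmax,ss = C₀/(1 − f) ≈ 5.015/0.8476 ≈ 5.917 μg/mL.
One interval later, Cmin,ss = Cmax,ss·e^(−kτ) ≈ 5.917 × 0.1524 ≈ 0.902 μg/mL.
Trough 0.9 μg/mL vs MEC 1 μg/mL: subtherapeutic.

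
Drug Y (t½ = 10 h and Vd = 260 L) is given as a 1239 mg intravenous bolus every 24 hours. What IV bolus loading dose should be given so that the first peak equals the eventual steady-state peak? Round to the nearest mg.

f = (1/2)^(24/10) ≈ 0.189465; accumulation ratio R = 1/(1−f) ≈ 1.23375.
Loading dose to hit Cmax,ss on first dose: D_load = D_maint·R ≈ 1239 × 1.23375 ≈ 1528.62 mg.

1529 mg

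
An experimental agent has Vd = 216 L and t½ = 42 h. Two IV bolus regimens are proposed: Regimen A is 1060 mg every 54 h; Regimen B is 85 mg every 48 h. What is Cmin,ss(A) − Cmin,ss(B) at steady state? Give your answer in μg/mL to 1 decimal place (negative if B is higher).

3.1 μg/mL

Regimen A: f = (1/2)^(54/42) ≈ 0.4102; Cmin,ss = (1060/216)·f/(1−f) ≈ 3.413 μg/mL.
Regimen B: f = (1/2)^(48/42) ≈ 0.4529; Cmin,ss = (85/216)·f/(1−f) ≈ 0.326 μg/mL.
Difference ≈ 3.413 − 0.326 ≈ 3.087 μg/mL.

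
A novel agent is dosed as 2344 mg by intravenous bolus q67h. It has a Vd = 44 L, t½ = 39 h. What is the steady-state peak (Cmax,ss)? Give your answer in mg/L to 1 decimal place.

76.5 mg/L

τ/t½ = 67/39 ≈ 1.7179, so fraction remaining f = (1/2)^(67/39) ≈ 0.3040.
At steady state, accumulation factor R = 1/(1 − e^(−kτ)) ≈ 1.4368.
Each bolus raises the concentration by D/Vd = 2344/44 ≈ 53.273 mg/L.
Steady-state peak Cmax,ss = C₀·R ≈ 53.273 × 1.4368 ≈ 76.543 mg/L.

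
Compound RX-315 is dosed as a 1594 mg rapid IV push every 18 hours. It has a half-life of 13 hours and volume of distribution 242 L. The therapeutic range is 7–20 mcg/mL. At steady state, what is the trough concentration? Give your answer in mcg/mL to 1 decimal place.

4.1 mcg/mL

k = ln2/t½ = ln2/13 ≈ 0.053319 h⁻¹; fraction remaining f = e^(−kτ) = e^(−0.053319×18) ≈ 0.3830.
Accumulation ratio R = 1/(1 − f) ≈ 1/0.6170 ≈ 1.6207.
Each bolus raises the concentration by D/Vd = 1594/242 ≈ 6.587 mcg/mL.
Steady-state peak Cmax,ss = C₀·R ≈ 6.587 × 1.6207 ≈ 10.676 mcg/mL.
Steady-state trough Cmin,ss = Cmax,ss·f ≈ 10.676 × 0.3830 ≈ 4.089 mcg/mL.
Trough 4.1 mcg/mL vs MEC 7 mcg/mL: subtherapeutic.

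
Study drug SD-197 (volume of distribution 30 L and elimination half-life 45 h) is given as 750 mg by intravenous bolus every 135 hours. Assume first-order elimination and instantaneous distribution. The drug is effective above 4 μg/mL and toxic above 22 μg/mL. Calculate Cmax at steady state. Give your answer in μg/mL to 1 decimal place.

28.6 μg/mL

The dosing interval is 3 half-lives, so f = 2^(−3) = 0.125.
At steady state, R = 1/(1 − 0.125) = 8/7.
Single-dose peak C₀ = D/Vd = 750/30 = 25 μg/mL.
Steady-state peak Cmax,ss = C₀·R = 25 × 8/7 ≈ 28.571 μg/mL.
Peak 28.6 μg/mL vs MTC 22 μg/mL: exceeds toxic threshold.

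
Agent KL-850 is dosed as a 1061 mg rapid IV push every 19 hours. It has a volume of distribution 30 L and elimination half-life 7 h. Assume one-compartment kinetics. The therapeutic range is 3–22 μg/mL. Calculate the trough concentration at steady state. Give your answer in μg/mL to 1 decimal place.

k = ln2/t½ = ln2/7 ≈ 0.099021 h⁻¹; fraction remaining f = e^(−kτ) = e^(−0.099021×19) ≈ 0.1524.
Accumulation ratio R = 1/(1 − f) ≈ 1/0.8476 ≈ 1.1798.
Each bolus raises the concentration by D/Vd = 1061/30 ≈ 35.367 μg/mL.
Cmax,ss = C₀/(1 − f) ≈ 35.367/0.8476 ≈ 41.726 μg/mL.
One interval later, Cmin,ss = Cmax,ss·e^(−kτ) ≈ 41.726 × 0.1524 ≈ 6.359 μg/mL.
Trough 6.4 μg/mL vs MEC 3 μg/mL: adequate.

6.4 μg/mL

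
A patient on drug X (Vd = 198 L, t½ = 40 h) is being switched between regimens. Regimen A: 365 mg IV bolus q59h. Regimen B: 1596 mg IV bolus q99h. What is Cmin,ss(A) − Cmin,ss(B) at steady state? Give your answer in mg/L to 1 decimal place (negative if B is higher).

-0.7 mg/L

Regimen A: f = (1/2)^(59/40) ≈ 0.3597; Cmin,ss = (365/198)·f/(1−f) ≈ 1.036 mg/L.
Regimen B: f = (1/2)^(99/40) ≈ 0.1799; Cmin,ss = (1596/198)·f/(1−f) ≈ 1.768 mg/L.
Difference ≈ 1.036 − 1.768 ≈ -0.732 mg/L.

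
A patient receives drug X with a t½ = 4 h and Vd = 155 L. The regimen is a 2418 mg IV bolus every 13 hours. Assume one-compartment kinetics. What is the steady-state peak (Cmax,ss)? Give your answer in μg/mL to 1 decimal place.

Over one 13-h interval, 13/4 ≈ 3.25 half-lives elapse, leaving f ≈ 0.1051 of each dose.
Accumulation ratio R = 1/(1 − f) ≈ 1/0.8949 ≈ 1.1174.
Each bolus raises the concentration by D/Vd = 2418/155 ≈ 15.600 μg/mL.
Cmax,ss = C₀/(1 − f) ≈ 15.600/0.8949 ≈ 17.432 μg/mL.

17.4 μg/mL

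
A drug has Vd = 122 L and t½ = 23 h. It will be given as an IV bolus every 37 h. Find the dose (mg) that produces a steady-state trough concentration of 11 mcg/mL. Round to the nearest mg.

τ/t½ = 37/23 ≈ 1.6087, so f = (1/2)^(37/23) ≈ 0.327895.
Cmin,ss = (D/Vd)·f/(1−f), so D = Cmin,ss·Vd·(1−f)/f.
D = 11 × 122 × (1−f)/f ≈ 11 × 122 × 2.04976 ≈ 2750.78 mg.

2751 mg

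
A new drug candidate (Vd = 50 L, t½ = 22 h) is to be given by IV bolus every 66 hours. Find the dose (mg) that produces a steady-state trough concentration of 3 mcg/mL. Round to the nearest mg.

τ/t½ = 66/22 ≈ 3, so f = (1/2)^(66/22) ≈ 0.125000.
Cmin,ss = (D/Vd)·f/(1−f), so D = Cmin,ss·Vd·(1−f)/f.
D = 3 × 50 × (1−f)/f ≈ 3 × 50 × 7.00000 ≈ 1050.00 mg.

1050 mg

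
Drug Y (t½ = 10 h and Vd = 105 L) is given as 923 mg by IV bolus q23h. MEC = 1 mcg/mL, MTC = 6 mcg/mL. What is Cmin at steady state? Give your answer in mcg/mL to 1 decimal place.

2.2 mcg/mL

k = ln2/t½ = ln2/10 ≈ 0.069315 h⁻¹; fraction remaining f = e^(−kτ) = e^(−0.069315×23) ≈ 0.2031.
At steady state, accumulation factor R = 1/(1 − e^(−kτ)) ≈ 1.2549.
Single-dose peak C₀ = D/Vd = 923/105 ≈ 8.790 mcg/mL.
Steady-state peak Cmax,ss = C₀·R ≈ 8.790 × 1.2549 ≈ 11.031 mcg/mL.
One interval later, Cmin,ss = Cmax,ss·e^(−kτ) ≈ 11.031 × 0.2031 ≈ 2.240 mcg/mL.
Trough 2.2 mcg/mL vs MEC 1 mcg/mL: adequate.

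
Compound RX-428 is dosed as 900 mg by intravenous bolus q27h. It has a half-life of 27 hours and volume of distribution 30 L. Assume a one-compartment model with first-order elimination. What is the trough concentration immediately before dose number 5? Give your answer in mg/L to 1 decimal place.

28.1 mg/L

f = (1/2)^(τ/t½) = (1/2)^(27/27) ≈ 0.5000.
C₀ = D/Vd = 900/30 ≈ 30.000 mg/L.
Before the 5th dose, 4 doses have been given. Superposition: Cmin = C₀·(f + f² + … + f^4).
≈ 30.000 × (0.5000 + 0.2500 + 0.1250 + 0.0625) ≈ 30.000 × 0.9375 ≈ 28.125 mg/L.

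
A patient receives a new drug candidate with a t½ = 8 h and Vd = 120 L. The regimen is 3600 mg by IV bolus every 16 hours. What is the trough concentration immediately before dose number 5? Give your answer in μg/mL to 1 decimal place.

10.0 μg/mL

f = (1/2)^(τ/t½) = (1/2)^(16/8) ≈ 0.2500.
C₀ = D/Vd = 3600/120 ≈ 30.000 μg/mL.
Before the 5th dose, 4 doses have been given. Superposition: Cmin = C₀·(f + f² + … + f^4).
≈ 30.000 × (0.2500 + 0.0625 + 0.0156 + 0.0039) ≈ 30.000 × 0.3320 ≈ 9.960 μg/mL.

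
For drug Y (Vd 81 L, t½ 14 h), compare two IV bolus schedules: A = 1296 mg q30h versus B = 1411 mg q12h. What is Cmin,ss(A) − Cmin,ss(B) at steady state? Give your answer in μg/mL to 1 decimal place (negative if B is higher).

Regimen A: f = (1/2)^(30/14) ≈ 0.2264; Cmin,ss = (1296/81)·f/(1−f) ≈ 4.683 μg/mL.
Regimen B: f = (1/2)^(12/14) ≈ 0.5520; Cmin,ss = (1411/81)·f/(1−f) ≈ 21.464 μg/mL.
Difference ≈ 4.683 − 21.464 ≈ -16.781 μg/mL.

-16.8 μg/mL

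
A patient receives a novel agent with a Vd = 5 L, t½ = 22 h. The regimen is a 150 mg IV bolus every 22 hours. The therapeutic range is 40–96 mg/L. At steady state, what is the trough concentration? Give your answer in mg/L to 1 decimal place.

τ = 22 h = 1 half-life, so f = (1/2)^1 = 0.5.
Accumulation ratio R = 1/(1 − f) = 1/0.5 = 2/1.
Single-dose peak C₀ = D/Vd = 150/5 = 30 mg/L.
Steady-state peak Cmax,ss = C₀·R = 30 × 2/1 ≈ 60.000 mg/L.
Steady-state trough Cmin,ss = Cmax,ss·f ≈ 60.000 × 0.5 ≈ 30.000 mg/L.
Trough 30.0 mg/L vs MEC 40 mg/L: subtherapeutic.

30.0 mg/L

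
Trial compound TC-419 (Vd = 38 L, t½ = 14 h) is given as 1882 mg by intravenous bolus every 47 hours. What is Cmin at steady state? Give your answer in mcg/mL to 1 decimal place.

5.4 mcg/mL

Over one 47-h interval, 47/14 ≈ 3.3571 half-lives elapse, leaving f ≈ 0.0976 of each dose.
Accumulation ratio R = 1/(1 − f) ≈ 1/0.9024 ≈ 1.1082.
Single-dose peak C₀ = D/Vd = 1882/38 ≈ 49.526 mcg/mL.
Cmax,ss = C₀/(1 − f) ≈ 49.526/0.9024 ≈ 54.883 mcg/mL.
One interval later, Cmin,ss = Cmax,ss·e^(−kτ) ≈ 54.883 × 0.0976 ≈ 5.357 mcg/mL.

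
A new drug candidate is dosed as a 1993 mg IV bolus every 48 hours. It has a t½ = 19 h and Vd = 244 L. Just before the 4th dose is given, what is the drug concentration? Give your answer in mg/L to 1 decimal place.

1.7 mg/L

f = (1/2)^(τ/t½) = (1/2)^(48/19) ≈ 0.1736.
C₀ = D/Vd = 1993/244 ≈ 8.168 mg/L.
Before the 4th dose, 3 doses have been given. Superposition: Cmin = C₀·(f + f² + … + f^3).
≈ 8.168 × (0.1736 + 0.0301 + 0.0052) ≈ 8.168 × 0.2089 ≈ 1.706 mg/L.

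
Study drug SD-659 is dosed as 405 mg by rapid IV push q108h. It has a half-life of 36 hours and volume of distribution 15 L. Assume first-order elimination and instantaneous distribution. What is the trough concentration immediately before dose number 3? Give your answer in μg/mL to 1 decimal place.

3.8 μg/mL

f = (1/2)^(τ/t½) = (1/2)^(108/36) ≈ 0.1250.
C₀ = D/Vd = 405/15 ≈ 27.000 μg/mL.
Before the 3rd dose, 2 doses have been given. Superposition: Cmin = C₀·(f + f²).
≈ 27.000 × (0.1250 + 0.0156) ≈ 27.000 × 0.1406 ≈ 3.796 μg/mL.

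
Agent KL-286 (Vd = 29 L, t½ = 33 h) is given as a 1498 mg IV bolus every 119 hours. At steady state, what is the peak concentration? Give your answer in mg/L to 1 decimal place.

k = ln2/t½ = ln2/33 ≈ 0.021004 h⁻¹; fraction remaining f = e^(−kτ) = e^(−0.021004×119) ≈ 0.0821.
At steady state, accumulation factor R = 1/(1 − e^(−kτ)) ≈ 1.0894.
Single-dose peak C₀ = D/Vd = 1498/29 ≈ 51.655 mg/L.
Cmax,ss = C₀/(1 − f) ≈ 51.655/0.9179 ≈ 56.275 mg/L.

56.3 mg/L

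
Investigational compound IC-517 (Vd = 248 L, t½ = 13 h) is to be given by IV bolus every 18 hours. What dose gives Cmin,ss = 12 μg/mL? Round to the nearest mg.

τ/t½ = 18/13 ≈ 1.3846, so f = (1/2)^(18/13) ≈ 0.382992.
Cmin,ss = (D/Vd)·f/(1−f), so D = Cmin,ss·Vd·(1−f)/f.
D = 12 × 248 × (1−f)/f ≈ 12 × 248 × 1.61102 ≈ 4794.40 mg.

4794 mg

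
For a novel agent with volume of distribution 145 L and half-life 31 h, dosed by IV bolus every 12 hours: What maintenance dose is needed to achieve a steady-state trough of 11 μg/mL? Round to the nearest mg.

491 mg

τ/t½ = 12/31 ≈ 0.3871, so f = (1/2)^(12/31) ≈ 0.764667.
Cmin,ss = (D/Vd)·f/(1−f), so D = Cmin,ss·Vd·(1−f)/f.
D = 11 × 145 × (1−f)/f ≈ 11 × 145 × 0.30776 ≈ 490.88 mg.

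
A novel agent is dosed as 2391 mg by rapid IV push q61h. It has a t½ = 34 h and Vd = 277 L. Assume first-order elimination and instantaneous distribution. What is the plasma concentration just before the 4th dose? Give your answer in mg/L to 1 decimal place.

3.4 mg/L

f = (1/2)^(τ/t½) = (1/2)^(61/34) ≈ 0.2883.
C₀ = D/Vd = 2391/277 ≈ 8.632 mg/L.
Before the 4th dose, 3 doses have been given. Superposition: Cmin = C₀·(f + f² + … + f^3).
≈ 8.632 × (0.2883 + 0.0831 + 0.0240) ≈ 8.632 × 0.3954 ≈ 3.413 mg/L.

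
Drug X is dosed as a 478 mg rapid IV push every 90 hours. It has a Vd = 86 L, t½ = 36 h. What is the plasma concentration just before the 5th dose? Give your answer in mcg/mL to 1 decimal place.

1.2 mcg/mL

f = (1/2)^(τ/t½) = (1/2)^(90/36) ≈ 0.1768.
C₀ = D/Vd = 478/86 ≈ 5.558 mcg/mL.
Before the 5th dose, 4 doses have been given. Superposition: Cmin = C₀·(f + f² + … + f^4).
≈ 5.558 × (0.1768 + 0.0313 + 0.0055 + 0.0010) ≈ 5.558 × 0.2146 ≈ 1.193 mcg/mL.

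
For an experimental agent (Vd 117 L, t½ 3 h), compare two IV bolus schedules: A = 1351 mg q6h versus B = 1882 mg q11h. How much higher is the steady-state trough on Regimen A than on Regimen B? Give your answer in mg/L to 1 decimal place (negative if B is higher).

2.5 mg/L

Regimen A: f = (1/2)^(6/3) ≈ 0.2500; Cmin,ss = (1351/117)·f/(1−f) ≈ 3.849 mg/L.
Regimen B: f = (1/2)^(11/3) ≈ 0.0787; Cmin,ss = (1882/117)·f/(1−f) ≈ 1.374 mg/L.
Difference ≈ 3.849 − 1.374 ≈ 2.475 mg/L.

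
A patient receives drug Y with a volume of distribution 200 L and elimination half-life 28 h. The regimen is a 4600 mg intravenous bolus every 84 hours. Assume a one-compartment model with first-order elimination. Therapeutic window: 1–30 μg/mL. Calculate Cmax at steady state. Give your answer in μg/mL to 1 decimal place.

The dosing interval is 3 half-lives, so f = 2^(−3) = 0.125.
Accumulation ratio R = 1/(1 − f) = 1/0.875 = 8/7.
Single-dose peak C₀ = D/Vd = 4600/200 = 23 μg/mL.
Steady-state peak Cmax,ss = C₀·R = 23 × 8/7 ≈ 26.286 μg/mL.
Peak 26.3 μg/mL vs MTC 30 μg/mL: below toxic threshold.

26.3 μg/mL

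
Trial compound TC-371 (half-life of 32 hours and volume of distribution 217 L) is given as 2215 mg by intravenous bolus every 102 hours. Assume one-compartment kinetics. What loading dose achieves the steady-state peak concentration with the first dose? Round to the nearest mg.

2488 mg

f = (1/2)^(102/32) ≈ 0.109766; accumulation ratio R = 1/(1−f) ≈ 1.12330.
Loading dose to hit Cmax,ss on first dose: D_load = D_maint·R ≈ 2215 × 1.12330 ≈ 2488.11 mg.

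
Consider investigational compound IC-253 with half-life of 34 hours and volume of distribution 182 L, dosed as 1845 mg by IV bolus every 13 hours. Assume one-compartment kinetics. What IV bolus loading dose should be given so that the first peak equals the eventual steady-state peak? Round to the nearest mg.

7925 mg

f = (1/2)^(13/34) ≈ 0.767185; accumulation ratio R = 1/(1−f) ≈ 4.29526.
Loading dose to hit Cmax,ss on first dose: D_load = D_maint·R ≈ 1845 × 4.29526 ≈ 7924.75 mg.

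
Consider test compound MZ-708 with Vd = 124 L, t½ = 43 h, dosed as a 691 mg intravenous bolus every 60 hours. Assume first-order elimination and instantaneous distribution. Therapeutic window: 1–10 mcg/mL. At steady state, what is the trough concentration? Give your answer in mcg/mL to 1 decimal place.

3.4 mcg/mL

Over one 60-h interval, 60/43 ≈ 1.3953 half-lives elapse, leaving f ≈ 0.3802 of each dose.
Each bolus raises the concentration by D/Vd = 691/124 ≈ 5.573 mcg/mL.
Steady-state trough Cmin,ss = C₀·f/(1−f) ≈ 5.573 × 0.3802/0.6198 ≈ 3.419 mcg/mL.
Trough 3.4 mcg/mL vs MEC 1 mcg/mL: adequate.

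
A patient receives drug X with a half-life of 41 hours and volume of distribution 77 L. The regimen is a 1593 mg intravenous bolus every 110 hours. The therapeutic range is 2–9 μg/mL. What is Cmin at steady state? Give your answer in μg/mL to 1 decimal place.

τ/t½ = 110/41 ≈ 2.6829, so fraction remaining f = (1/2)^(110/41) ≈ 0.1557.
At steady state, accumulation factor R = 1/(1 − e^(−kτ)) ≈ 1.1844.
Each bolus raises the concentration by D/Vd = 1593/77 ≈ 20.688 μg/mL.
Cmax,ss = C₀/(1 − f) ≈ 20.688/0.8443 ≈ 24.503 μg/mL.
Steady-state trough Cmin,ss = Cmax,ss·f ≈ 24.503 × 0.1557 ≈ 3.815 μg/mL.
Trough 3.8 μg/mL vs MEC 2 μg/mL: adequate.

3.8 μg/mL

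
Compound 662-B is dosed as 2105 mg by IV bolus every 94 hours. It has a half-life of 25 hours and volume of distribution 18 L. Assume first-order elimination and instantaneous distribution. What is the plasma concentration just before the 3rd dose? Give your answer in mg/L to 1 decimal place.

9.3 mg/L

f = (1/2)^(τ/t½) = (1/2)^(94/25) ≈ 0.0738.
C₀ = D/Vd = 2105/18 ≈ 116.944 mg/L.
Before the 3rd dose, 2 doses have been given. Superposition: Cmin = C₀·(f + f²).
≈ 116.944 × (0.0738 + 0.0054) ≈ 116.944 × 0.0792 ≈ 9.262 mg/L.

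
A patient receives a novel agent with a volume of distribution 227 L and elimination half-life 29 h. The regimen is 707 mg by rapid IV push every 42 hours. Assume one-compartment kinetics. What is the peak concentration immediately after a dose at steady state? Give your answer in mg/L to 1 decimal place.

τ/t½ = 42/29 ≈ 1.4483, so fraction remaining f = (1/2)^(42/29) ≈ 0.3665.
Accumulation ratio R = 1/(1 − f) ≈ 1/0.6335 ≈ 1.5785.
Single-dose peak C₀ = D/Vd = 707/227 ≈ 3.115 mg/L.
Steady-state peak Cmax,ss = C₀·R ≈ 3.115 × 1.5785 ≈ 4.917 mg/L.

4.9 mg/L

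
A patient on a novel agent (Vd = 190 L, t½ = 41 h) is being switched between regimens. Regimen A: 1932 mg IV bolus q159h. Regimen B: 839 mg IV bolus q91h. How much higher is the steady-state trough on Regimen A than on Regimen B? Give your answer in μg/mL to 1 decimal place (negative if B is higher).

-0.5 μg/mL

Regimen A: f = (1/2)^(159/41) ≈ 0.0680; Cmin,ss = (1932/190)·f/(1−f) ≈ 0.742 μg/mL.
Regimen B: f = (1/2)^(91/41) ≈ 0.2147; Cmin,ss = (839/190)·f/(1−f) ≈ 1.207 μg/mL.
Difference ≈ 0.742 − 1.207 ≈ -0.465 μg/mL.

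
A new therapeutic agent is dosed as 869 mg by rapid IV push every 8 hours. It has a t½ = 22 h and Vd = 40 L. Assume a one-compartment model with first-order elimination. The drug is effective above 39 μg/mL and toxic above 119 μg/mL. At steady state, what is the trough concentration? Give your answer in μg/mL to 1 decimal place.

75.8 μg/mL

k = ln2/t½ = ln2/22 ≈ 0.031507 h⁻¹; fraction remaining f = e^(−kτ) = e^(−0.031507×8) ≈ 0.7772.
Each bolus raises the concentration by D/Vd = 869/40 ≈ 21.725 μg/mL.
Steady-state trough Cmin,ss = C₀·f/(1−f) ≈ 21.725 × 0.7772/0.2228 ≈ 75.784 μg/mL.
Trough 75.8 μg/mL vs MEC 39 μg/mL: adequate.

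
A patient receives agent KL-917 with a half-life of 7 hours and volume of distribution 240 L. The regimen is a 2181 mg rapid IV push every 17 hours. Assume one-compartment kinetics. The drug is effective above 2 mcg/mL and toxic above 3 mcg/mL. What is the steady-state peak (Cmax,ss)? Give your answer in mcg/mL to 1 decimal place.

11.2 mcg/mL

k = ln2/t½ = ln2/7 ≈ 0.099021 h⁻¹; fraction remaining f = e^(−kτ) = e^(−0.099021×17) ≈ 0.1857.
Accumulation ratio R = 1/(1 − f) ≈ 1/0.8143 ≈ 1.2280.
Each bolus raises the concentration by D/Vd = 2181/240 ≈ 9.088 mcg/mL.
Steady-state peak Cmax,ss = C₀·R ≈ 9.088 × 1.2280 ≈ 11.160 mcg/mL.
Peak 11.2 mcg/mL vs MTC 3 mcg/mL: exceeds toxic threshold.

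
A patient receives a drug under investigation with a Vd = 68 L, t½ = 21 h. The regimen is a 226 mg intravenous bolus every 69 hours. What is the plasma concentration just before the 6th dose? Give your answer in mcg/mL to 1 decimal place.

0.4 mcg/mL

f = (1/2)^(τ/t½) = (1/2)^(69/21) ≈ 0.1025.
C₀ = D/Vd = 226/68 ≈ 3.324 mcg/mL.
Before the 6th dose, 5 doses have been given. Superposition: Cmin = C₀·(f + f² + … + f^5).
≈ 3.324 × (0.1025 + 0.0105 + 0.0011 + 0.0001 + 0.0000) ≈ 3.324 × 0.1142 ≈ 0.380 mcg/mL.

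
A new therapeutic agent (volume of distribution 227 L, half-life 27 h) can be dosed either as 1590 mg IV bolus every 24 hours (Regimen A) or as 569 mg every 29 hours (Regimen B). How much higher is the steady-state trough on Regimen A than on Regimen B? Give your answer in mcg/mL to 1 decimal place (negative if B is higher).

Regimen A: f = (1/2)^(24/27) ≈ 0.5400; Cmin,ss = (1590/227)·f/(1−f) ≈ 8.223 mcg/mL.
Regimen B: f = (1/2)^(29/27) ≈ 0.4750; Cmin,ss = (569/227)·f/(1−f) ≈ 2.268 mcg/mL.
Difference ≈ 8.223 − 2.268 ≈ 5.955 mcg/mL.

6.0 mcg/mL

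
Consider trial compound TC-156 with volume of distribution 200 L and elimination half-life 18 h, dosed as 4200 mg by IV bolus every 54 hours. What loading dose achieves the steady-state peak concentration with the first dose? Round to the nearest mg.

f = (1/2)^(54/18) ≈ 0.125000; accumulation ratio R = 1/(1−f) ≈ 1.14286.
Loading dose to hit Cmax,ss on first dose: D_load = D_maint·R ≈ 4200 × 1.14286 ≈ 4800.01 mg.

4800 mg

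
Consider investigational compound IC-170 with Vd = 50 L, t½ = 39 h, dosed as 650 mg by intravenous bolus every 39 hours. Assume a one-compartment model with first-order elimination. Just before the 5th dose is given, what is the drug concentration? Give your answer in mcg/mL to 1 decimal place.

12.2 mcg/mL

f = (1/2)^(τ/t½) = (1/2)^(39/39) ≈ 0.5000.
C₀ = D/Vd = 650/50 ≈ 13.000 mcg/mL.
Before the 5th dose, 4 doses have been given. Superposition: Cmin = C₀·(f + f² + … + f^4).
≈ 13.000 × (0.5000 + 0.2500 + 0.1250 + 0.0625) ≈ 13.000 × 0.9375 ≈ 12.188 mcg/mL.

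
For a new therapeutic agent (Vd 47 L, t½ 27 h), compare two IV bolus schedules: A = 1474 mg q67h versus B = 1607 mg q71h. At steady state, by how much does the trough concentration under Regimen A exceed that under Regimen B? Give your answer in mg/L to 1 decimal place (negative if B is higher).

Regimen A: f = (1/2)^(67/27) ≈ 0.1791; Cmin,ss = (1474/47)·f/(1−f) ≈ 6.842 mg/L.
Regimen B: f = (1/2)^(71/27) ≈ 0.1616; Cmin,ss = (1607/47)·f/(1−f) ≈ 6.590 mg/L.
Difference ≈ 6.842 − 6.590 ≈ 0.252 mg/L.

0.3 mg/L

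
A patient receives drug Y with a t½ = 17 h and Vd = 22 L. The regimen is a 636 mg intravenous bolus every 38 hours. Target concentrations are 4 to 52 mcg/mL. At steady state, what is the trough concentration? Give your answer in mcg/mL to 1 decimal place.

7.8 mcg/mL

τ/t½ = 38/17 ≈ 2.2353, so fraction remaining f = (1/2)^(38/17) ≈ 0.2124.
Single-dose peak C₀ = D/Vd = 636/22 ≈ 28.909 mcg/mL.
Steady-state trough Cmin,ss = C₀·f/(1−f) ≈ 28.909 × 0.2124/0.7876 ≈ 7.796 mcg/mL.
Trough 7.8 mcg/mL vs MEC 4 mcg/mL: adequate.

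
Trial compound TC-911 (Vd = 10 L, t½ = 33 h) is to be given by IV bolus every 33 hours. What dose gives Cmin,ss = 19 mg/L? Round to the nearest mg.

τ/t½ = 33/33 ≈ 1, so f = (1/2)^(33/33) ≈ 0.500000.
Cmin,ss = (D/Vd)·f/(1−f), so D = Cmin,ss·Vd·(1−f)/f.
D = 19 × 10 × (1−f)/f ≈ 19 × 10 × 1.00000 ≈ 190.00 mg.

190 mg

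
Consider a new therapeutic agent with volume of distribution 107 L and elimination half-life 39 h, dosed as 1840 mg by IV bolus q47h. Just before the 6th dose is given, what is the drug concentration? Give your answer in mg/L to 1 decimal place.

13.0 mg/L

f = (1/2)^(τ/t½) = (1/2)^(47/39) ≈ 0.4337.
C₀ = D/Vd = 1840/107 ≈ 17.196 mg/L.
Before the 6th dose, 5 doses have been given. Superposition: Cmin = C₀·(f + f² + … + f^5).
≈ 17.196 × (0.4337 + 0.1881 + 0.0816 + 0.0354 + 0.0153) ≈ 17.196 × 0.7541 ≈ 12.968 mg/L.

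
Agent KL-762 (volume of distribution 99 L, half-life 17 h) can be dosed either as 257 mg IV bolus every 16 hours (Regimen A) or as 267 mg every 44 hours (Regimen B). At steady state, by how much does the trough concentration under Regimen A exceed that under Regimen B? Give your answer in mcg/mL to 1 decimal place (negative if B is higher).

Regimen A: f = (1/2)^(16/17) ≈ 0.5208; Cmin,ss = (257/99)·f/(1−f) ≈ 2.821 mcg/mL.
Regimen B: f = (1/2)^(44/17) ≈ 0.1663; Cmin,ss = (267/99)·f/(1−f) ≈ 0.538 mcg/mL.
Difference ≈ 2.821 − 0.538 ≈ 2.283 mcg/mL.

2.3 mcg/mL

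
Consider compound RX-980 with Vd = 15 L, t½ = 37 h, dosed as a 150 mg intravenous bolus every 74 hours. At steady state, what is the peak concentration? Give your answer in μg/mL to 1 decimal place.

13.3 μg/mL

The dosing interval is 2 half-lives, so f = 2^(−2) = 0.25.
Accumulation ratio R = 1/(1 − f) = 1/0.75 = 4/3.
Single-dose peak C₀ = D/Vd = 150/15 = 10 μg/mL.
Steady-state peak Cmax,ss = C₀·R = 10 × 4/3 ≈ 13.333 μg/mL.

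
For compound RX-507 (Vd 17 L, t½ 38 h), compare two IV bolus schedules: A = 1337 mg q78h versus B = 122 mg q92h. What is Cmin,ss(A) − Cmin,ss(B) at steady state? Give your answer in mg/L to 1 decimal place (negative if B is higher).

23.3 mg/L

Regimen A: f = (1/2)^(78/38) ≈ 0.2410; Cmin,ss = (1337/17)·f/(1−f) ≈ 24.972 mg/L.
Regimen B: f = (1/2)^(92/38) ≈ 0.1867; Cmin,ss = (122/17)·f/(1−f) ≈ 1.647 mg/L.
Difference ≈ 24.972 − 1.647 ≈ 23.325 mg/L.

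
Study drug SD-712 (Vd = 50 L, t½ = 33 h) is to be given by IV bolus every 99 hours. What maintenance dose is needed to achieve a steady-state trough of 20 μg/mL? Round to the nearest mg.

7000 mg

τ/t½ = 99/33 ≈ 3, so f = (1/2)^(99/33) ≈ 0.125000.
Cmin,ss = (D/Vd)·f/(1−f), so D = Cmin,ss·Vd·(1−f)/f.
D = 20 × 50 × (1−f)/f ≈ 20 × 50 × 7.00000 ≈ 7000.00 mg.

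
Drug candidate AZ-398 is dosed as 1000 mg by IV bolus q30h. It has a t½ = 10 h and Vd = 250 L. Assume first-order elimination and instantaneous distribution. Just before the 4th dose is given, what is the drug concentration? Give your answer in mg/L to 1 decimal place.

f = (1/2)^(τ/t½) = (1/2)^(30/10) ≈ 0.1250.
C₀ = D/Vd = 1000/250 ≈ 4.000 mg/L.
Before the 4th dose, 3 doses have been given. Superposition: Cmin = C₀·(f + f² + … + f^3).
≈ 4.000 × (0.1250 + 0.0156 + 0.0020) ≈ 4.000 × 0.1426 ≈ 0.570 mg/L.

0.6 mg/L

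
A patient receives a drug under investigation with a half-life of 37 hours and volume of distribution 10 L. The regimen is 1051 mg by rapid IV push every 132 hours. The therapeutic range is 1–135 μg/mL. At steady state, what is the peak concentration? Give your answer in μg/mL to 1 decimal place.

114.8 μg/mL

τ/t½ = 132/37 ≈ 3.5676, so fraction remaining f = (1/2)^(132/37) ≈ 0.0843.
At steady state, accumulation factor R = 1/(1 − e^(−kτ)) ≈ 1.0921.
Each bolus raises the concentration by D/Vd = 1051/10 ≈ 105.100 μg/mL.
Steady-state peak Cmax,ss = C₀·R ≈ 105.100 × 1.0921 ≈ 114.780 μg/mL.
Peak 114.8 μg/mL vs MTC 135 μg/mL: below toxic threshold.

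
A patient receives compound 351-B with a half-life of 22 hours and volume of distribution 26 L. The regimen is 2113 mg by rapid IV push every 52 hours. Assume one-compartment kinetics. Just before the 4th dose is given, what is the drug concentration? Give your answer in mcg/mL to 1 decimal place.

f = (1/2)^(τ/t½) = (1/2)^(52/22) ≈ 0.1943.
C₀ = D/Vd = 2113/26 ≈ 81.269 mcg/mL.
Before the 4th dose, 3 doses have been given. Superposition: Cmin = C₀·(f + f² + … + f^3).
≈ 81.269 × (0.1943 + 0.0378 + 0.0073) ≈ 81.269 × 0.2394 ≈ 19.456 mcg/mL.

19.5 mcg/mL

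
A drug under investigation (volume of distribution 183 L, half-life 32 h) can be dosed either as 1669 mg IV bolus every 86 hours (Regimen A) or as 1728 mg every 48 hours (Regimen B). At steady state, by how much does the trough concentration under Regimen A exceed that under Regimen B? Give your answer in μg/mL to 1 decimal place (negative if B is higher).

Regimen A: f = (1/2)^(86/32) ≈ 0.1552; Cmin,ss = (1669/183)·f/(1−f) ≈ 1.675 μg/mL.
Regimen B: f = (1/2)^(48/32) ≈ 0.3536; Cmin,ss = (1728/183)·f/(1−f) ≈ 5.165 μg/mL.
Difference ≈ 1.675 − 5.165 ≈ -3.490 μg/mL.

-3.5 μg/mL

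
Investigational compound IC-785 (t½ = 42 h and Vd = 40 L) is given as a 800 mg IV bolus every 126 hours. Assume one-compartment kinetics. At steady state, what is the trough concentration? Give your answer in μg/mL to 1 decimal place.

τ = 126 h = 3 half-lives, so f = (1/2)^3 = 0.125.
At steady state, R = 1/(1 − 0.125) = 8/7.
Single-dose peak C₀ = D/Vd = 800/40 = 20 μg/mL.
Steady-state peak Cmax,ss = C₀·R = 20 × 8/7 ≈ 22.857 μg/mL.
Steady-state trough Cmin,ss = Cmax,ss·f ≈ 22.857 × 0.125 ≈ 2.857 μg/mL.

2.9 μg/mL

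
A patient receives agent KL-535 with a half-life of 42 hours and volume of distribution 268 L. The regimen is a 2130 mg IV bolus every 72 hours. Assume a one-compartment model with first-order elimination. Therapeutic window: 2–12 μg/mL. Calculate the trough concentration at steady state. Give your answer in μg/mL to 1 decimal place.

3.5 μg/mL

τ/t½ = 72/42 ≈ 1.7143, so fraction remaining f = (1/2)^(72/42) ≈ 0.3048.
Accumulation ratio R = 1/(1 − f) ≈ 1/0.6952 ≈ 1.4384.
Each bolus raises the concentration by D/Vd = 2130/268 ≈ 7.948 μg/mL.
Steady-state peak Cmax,ss = C₀·R ≈ 7.948 × 1.4384 ≈ 11.432 μg/mL.
One interval later, Cmin,ss = Cmax,ss·e^(−kτ) ≈ 11.432 × 0.3048 ≈ 3.484 μg/mL.
Trough 3.5 μg/mL vs MEC 2 μg/mL: adequate.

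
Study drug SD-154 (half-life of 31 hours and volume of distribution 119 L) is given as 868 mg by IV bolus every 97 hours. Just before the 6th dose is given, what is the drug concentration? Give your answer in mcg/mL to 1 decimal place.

0.9 mcg/mL

f = (1/2)^(τ/t½) = (1/2)^(97/31) ≈ 0.1143.
C₀ = D/Vd = 868/119 ≈ 7.294 mcg/mL.
Before the 6th dose, 5 doses have been given. Superposition: Cmin = C₀·(f + f² + … + f^5).
≈ 7.294 × (0.1143 + 0.0131 + 0.0015 + 0.0002 + 0.0000) ≈ 7.294 × 0.1291 ≈ 0.942 mcg/mL.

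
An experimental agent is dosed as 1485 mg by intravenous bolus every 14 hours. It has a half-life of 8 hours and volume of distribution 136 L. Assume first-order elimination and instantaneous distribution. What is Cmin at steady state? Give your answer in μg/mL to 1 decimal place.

k = ln2/t½ = ln2/8 ≈ 0.086643 h⁻¹; fraction remaining f = e^(−kτ) = e^(−0.086643×14) ≈ 0.2973.
At steady state, accumulation factor R = 1/(1 − e^(−kτ)) ≈ 1.4231.
Each bolus raises the concentration by D/Vd = 1485/136 ≈ 10.919 μg/mL.
Cmax,ss = C₀/(1 − f) ≈ 10.919/0.7027 ≈ 15.539 μg/mL.
Steady-state trough Cmin,ss = Cmax,ss·f ≈ 15.539 × 0.2973 ≈ 4.620 μg/mL.

4.6 μg/mL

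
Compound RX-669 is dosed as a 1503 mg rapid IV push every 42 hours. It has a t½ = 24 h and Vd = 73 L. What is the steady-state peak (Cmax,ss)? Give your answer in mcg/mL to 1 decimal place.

29.3 mcg/mL

k = ln2/t½ = ln2/24 ≈ 0.028881 h⁻¹; fraction remaining f = e^(−kτ) = e^(−0.028881×42) ≈ 0.2973.
Accumulation ratio R = 1/(1 − f) ≈ 1/0.7027 ≈ 1.4231.
Single-dose peak C₀ = D/Vd = 1503/73 ≈ 20.589 mcg/mL.
Steady-state peak Cmax,ss = C₀·R ≈ 20.589 × 1.4231 ≈ 29.300 mcg/mL.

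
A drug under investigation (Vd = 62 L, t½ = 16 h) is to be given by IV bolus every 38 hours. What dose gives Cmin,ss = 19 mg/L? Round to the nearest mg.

4933 mg

τ/t½ = 38/16 ≈ 2.375, so f = (1/2)^(38/16) ≈ 0.192776.
Cmin,ss = (D/Vd)·f/(1−f), so D = Cmin,ss·Vd·(1−f)/f.
D = 19 × 62 × (1−f)/f ≈ 19 × 62 × 4.18737 ≈ 4932.72 mg.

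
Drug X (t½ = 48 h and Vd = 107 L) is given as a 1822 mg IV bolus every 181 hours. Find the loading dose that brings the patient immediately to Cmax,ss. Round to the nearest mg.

1966 mg

f = (1/2)^(181/48) ≈ 0.073260; accumulation ratio R = 1/(1−f) ≈ 1.07905.
Loading dose to hit Cmax,ss on first dose: D_load = D_maint·R ≈ 1822 × 1.07905 ≈ 1966.03 mg.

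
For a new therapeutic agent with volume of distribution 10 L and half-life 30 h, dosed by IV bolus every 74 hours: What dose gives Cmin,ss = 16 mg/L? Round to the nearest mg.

τ/t½ = 74/30 ≈ 2.4667, so f = (1/2)^(74/30) ≈ 0.180909.
Cmin,ss = (D/Vd)·f/(1−f), so D = Cmin,ss·Vd·(1−f)/f.
D = 16 × 10 × (1−f)/f ≈ 16 × 10 × 4.52764 ≈ 724.42 mg.

724 mg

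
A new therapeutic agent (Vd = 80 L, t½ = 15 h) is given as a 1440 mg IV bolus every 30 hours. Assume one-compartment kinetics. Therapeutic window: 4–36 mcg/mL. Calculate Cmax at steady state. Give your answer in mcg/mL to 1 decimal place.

The dosing interval is 2 half-lives, so f = 2^(−2) = 0.25.
Accumulation ratio R = 1/(1 − f) = 1/0.75 = 4/3.
Single-dose peak C₀ = D/Vd = 1440/80 = 18 mcg/mL.
Steady-state peak Cmax,ss = C₀·R = 18 × 4/3 ≈ 24.000 mcg/mL.
Peak 24.0 mcg/mL vs MTC 36 mcg/mL: below toxic threshold.

24.0 mcg/mL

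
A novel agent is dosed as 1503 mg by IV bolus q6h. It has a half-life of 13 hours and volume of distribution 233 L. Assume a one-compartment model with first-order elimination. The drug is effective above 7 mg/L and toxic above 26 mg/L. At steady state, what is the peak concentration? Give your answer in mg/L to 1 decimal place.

23.6 mg/L

τ/t½ = 6/13 ≈ 0.46154, so fraction remaining f = (1/2)^(6/13) ≈ 0.7262.
At steady state, accumulation factor R = 1/(1 − e^(−kτ)) ≈ 3.6523.
Single-dose peak C₀ = D/Vd = 1503/233 ≈ 6.451 mg/L.
Steady-state peak Cmax,ss = C₀·R ≈ 6.451 × 3.6523 ≈ 23.561 mg/L.
Peak 23.6 mg/L vs MTC 26 mg/L: below toxic threshold.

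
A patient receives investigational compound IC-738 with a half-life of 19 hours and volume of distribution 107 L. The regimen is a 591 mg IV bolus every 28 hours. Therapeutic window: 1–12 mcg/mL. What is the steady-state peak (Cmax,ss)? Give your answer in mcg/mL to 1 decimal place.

8.6 mcg/mL

Over one 28-h interval, 28/19 ≈ 1.4737 half-lives elapse, leaving f ≈ 0.3601 of each dose.
At steady state, accumulation factor R = 1/(1 − e^(−kτ)) ≈ 1.5627.
Each bolus raises the concentration by D/Vd = 591/107 ≈ 5.523 mcg/mL.
Steady-state peak Cmax,ss = C₀·R ≈ 5.523 × 1.5627 ≈ 8.631 mcg/mL.
Peak 8.6 mcg/mL vs MTC 12 mcg/mL: below toxic threshold.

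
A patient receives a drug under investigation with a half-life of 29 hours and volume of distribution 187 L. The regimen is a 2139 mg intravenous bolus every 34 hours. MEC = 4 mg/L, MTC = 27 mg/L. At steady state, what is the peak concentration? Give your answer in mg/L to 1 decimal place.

Over one 34-h interval, 34/29 ≈ 1.1724 half-lives elapse, leaving f ≈ 0.4437 of each dose.
At steady state, accumulation factor R = 1/(1 − e^(−kτ)) ≈ 1.7976.
Single-dose peak C₀ = D/Vd = 2139/187 ≈ 11.439 mg/L.
Steady-state peak Cmax,ss = C₀·R ≈ 11.439 × 1.7976 ≈ 20.563 mg/L.
Peak 20.6 mg/L vs MTC 27 mg/L: below toxic threshold.

20.6 mg/L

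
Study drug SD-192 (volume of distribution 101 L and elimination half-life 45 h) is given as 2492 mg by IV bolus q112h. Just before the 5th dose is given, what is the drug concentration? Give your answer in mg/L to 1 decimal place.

5.3 mg/L

f = (1/2)^(τ/t½) = (1/2)^(112/45) ≈ 0.1781.
C₀ = D/Vd = 2492/101 ≈ 24.673 mg/L.
Before the 5th dose, 4 doses have been given. Superposition: Cmin = C₀·(f + f² + … + f^4).
≈ 24.673 × (0.1781 + 0.0317 + 0.0056 + 0.0010) ≈ 24.673 × 0.2164 ≈ 5.339 mg/L.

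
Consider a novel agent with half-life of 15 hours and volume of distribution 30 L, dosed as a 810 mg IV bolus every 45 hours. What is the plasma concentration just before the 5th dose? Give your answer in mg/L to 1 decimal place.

3.9 mg/L

f = (1/2)^(τ/t½) = (1/2)^(45/15) ≈ 0.1250.
C₀ = D/Vd = 810/30 ≈ 27.000 mg/L.
Before the 5th dose, 4 doses have been given. Superposition: Cmin = C₀·(f + f² + … + f^4).
≈ 27.000 × (0.1250 + 0.0156 + 0.0020 + 0.0002) ≈ 27.000 × 0.1428 ≈ 3.856 mg/L.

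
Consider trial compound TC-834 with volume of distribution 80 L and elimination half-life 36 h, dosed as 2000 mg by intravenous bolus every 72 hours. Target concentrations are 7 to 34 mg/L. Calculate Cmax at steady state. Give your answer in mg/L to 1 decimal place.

τ = 72 h = 2 half-lives, so f = (1/2)^2 = 0.25.
Accumulation ratio R = 1/(1 − f) = 1/0.75 = 4/3.
Single-dose peak C₀ = D/Vd = 2000/80 = 25 mg/L.
Steady-state peak Cmax,ss = C₀·R = 25 × 4/3 ≈ 33.333 mg/L.
Peak 33.3 mg/L vs MTC 34 mg/L: below toxic threshold.

33.3 mg/L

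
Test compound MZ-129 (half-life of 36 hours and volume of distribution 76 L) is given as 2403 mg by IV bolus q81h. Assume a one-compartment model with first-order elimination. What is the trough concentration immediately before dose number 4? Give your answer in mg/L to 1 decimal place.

f = (1/2)^(τ/t½) = (1/2)^(81/36) ≈ 0.2102.
C₀ = D/Vd = 2403/76 ≈ 31.618 mg/L.
Before the 4th dose, 3 doses have been given. Superposition: Cmin = C₀·(f + f² + … + f^3).
≈ 31.618 × (0.2102 + 0.0442 + 0.0093) ≈ 31.618 × 0.2637 ≈ 8.338 mg/L.

8.3 mg/L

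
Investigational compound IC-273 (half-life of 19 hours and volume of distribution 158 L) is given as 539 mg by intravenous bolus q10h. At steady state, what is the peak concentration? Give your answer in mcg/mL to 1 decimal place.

Over one 10-h interval, 10/19 ≈ 0.52632 half-lives elapse, leaving f ≈ 0.6943 of each dose.
Accumulation ratio R = 1/(1 − f) ≈ 1/0.3057 ≈ 3.2712.
Single-dose peak C₀ = D/Vd = 539/158 ≈ 3.411 mcg/mL.
Steady-state peak Cmax,ss = C₀·R ≈ 3.411 × 3.2712 ≈ 11.158 mcg/mL.

11.2 mcg/mL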